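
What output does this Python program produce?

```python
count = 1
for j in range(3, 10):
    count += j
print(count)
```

j=3: count = 1+3 = 4
j=4: count = 4+4 = 8
j=5: count = 8+5 = 13
j=6: count = 13+6 = 19
j=7: count = 19+7 = 26
j=8: count = 26+8 = 34
j=9: count = 34+9 = 43

43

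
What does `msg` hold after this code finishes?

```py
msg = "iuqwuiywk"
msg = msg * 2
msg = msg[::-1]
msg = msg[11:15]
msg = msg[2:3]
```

repeat ×2 → 'iuqwuiywkiuqwuiywk'
reverse → 'kwyiuwquikwyiuwqui'
slice [11:15] → 'yiuw'
slice [2:3] → 'u'

'u'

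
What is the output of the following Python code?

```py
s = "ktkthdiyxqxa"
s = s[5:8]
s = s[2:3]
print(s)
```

y

slice [5:8] → 'diy'
slice [2:3] → 'y'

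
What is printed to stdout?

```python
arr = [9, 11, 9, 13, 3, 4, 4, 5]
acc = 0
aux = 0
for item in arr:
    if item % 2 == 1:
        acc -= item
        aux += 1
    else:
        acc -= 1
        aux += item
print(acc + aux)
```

-38

item=9: odd, acc = 0-9 = -9; aux=1
item=11: odd, acc = (-9)-11 = -20; aux=2
item=9: odd, acc = (-20)-9 = -29; aux=3
item=13: odd, acc = (-29)-13 = -42; aux=4
item=3: odd, acc = (-42)-3 = -45; aux=5
item=4: not odd, acc = (-45)-1 = -46; aux=9
item=4: not odd, acc = (-46)-1 = -47; aux=13
item=5: odd, acc = (-47)-5 = -52; aux=14
acc+aux = (-52)+14 = -38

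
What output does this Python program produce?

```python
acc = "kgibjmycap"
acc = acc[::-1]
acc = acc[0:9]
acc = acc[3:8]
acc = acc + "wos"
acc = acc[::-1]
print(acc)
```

reverse → 'pacymjbigk'
slice [0:9] → 'pacymjbig'
slice [3:8] → 'ymjbi'
+ 'wos' → 'ymjbiwos'
reverse → 'sowibjmy'

sowibjmy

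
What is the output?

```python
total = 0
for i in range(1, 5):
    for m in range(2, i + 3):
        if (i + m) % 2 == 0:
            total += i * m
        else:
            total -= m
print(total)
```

i=1,m=2: odd sum, total = 0-2 = -2
i=1,m=3: even sum, total = (-2)+3 = 1
i=2,m=2: even sum, total = 1+4 = 5
i=2,m=3: odd sum, total = 5-3 = 2
i=2,m=4: even sum, total = 2+8 = 10
i=3,m=2: odd sum, total = 10-2 = 8
i=3,m=3: even sum, total = 8+9 = 17
i=3,m=4: odd sum, total = 17-4 = 13
i=3,m=5: even sum, total = 13+15 = 28
i=4,m=2: even sum, total = 28+8 = 36
i=4,m=3: odd sum, total = 36-3 = 33
i=4,m=4: even sum, total = 33+16 = 49
i=4,m=5: odd sum, total = 49-5 = 44
i=4,m=6: even sum, total = 44+24 = 68

68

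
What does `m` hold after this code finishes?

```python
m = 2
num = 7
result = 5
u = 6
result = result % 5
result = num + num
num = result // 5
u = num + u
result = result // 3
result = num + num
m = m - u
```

-6

result = 5%5 = 0
result = 7+7 = 14
num = 14//5 = 2
u = 2+6 = 8
result = 14//3 = 4
result = 2+2 = 4
m = 2-8 = -6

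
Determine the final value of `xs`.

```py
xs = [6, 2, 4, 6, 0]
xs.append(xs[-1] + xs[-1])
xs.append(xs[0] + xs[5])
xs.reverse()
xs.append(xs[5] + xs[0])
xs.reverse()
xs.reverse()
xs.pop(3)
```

[6, 0, 0, 4, 2, 6, 8]

append xs[-1]+xs[-1] = 0+0 = 0 → [6, 2, 4, 6, 0, 0]
append xs[0]+xs[5] = 6+0 = 6 → [6, 2, 4, 6, 0, 0, 6]
reverse → [6, 0, 0, 6, 4, 2, 6]
append xs[5]+xs[0] = 2+6 = 8 → [6, 0, 0, 6, 4, 2, 6, 8]
reverse → [8, 6, 2, 4, 6, 0, 0, 6]
reverse → [6, 0, 0, 6, 4, 2, 6, 8]
pop(3) removes 6 → [6, 0, 0, 4, 2, 6, 8]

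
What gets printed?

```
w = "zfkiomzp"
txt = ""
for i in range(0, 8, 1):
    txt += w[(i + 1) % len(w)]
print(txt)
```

fkiomzpz

i=0: add w[1]='f' → 'f'
i=1: add w[2]='k' → 'fk'
i=2: add w[3]='i' → 'fki'
i=3: add w[4]='o' → 'fkio'
i=4: add w[5]='m' → 'fkiom'
i=5: add w[6]='z' → 'fkiomz'
i=6: add w[7]='p' → 'fkiomzp'
i=7: add w[0]='z' → 'fkiomzpz'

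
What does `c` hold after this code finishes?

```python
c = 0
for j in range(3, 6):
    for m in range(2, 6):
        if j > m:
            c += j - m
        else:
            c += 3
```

28

j=3,m=2: 3>2, c = 0+1 = 1
j=3,m=3: not 3>3, c = 1+3 = 4
j=3,m=4: not 3>4, c = 4+3 = 7
j=3,m=5: not 3>5, c = 7+3 = 10
j=4,m=2: 4>2, c = 10+2 = 12
j=4,m=3: 4>3, c = 12+1 = 13
j=4,m=4: not 4>4, c = 13+3 = 16
j=4,m=5: not 4>5, c = 16+3 = 19
j=5,m=2: 5>2, c = 19+3 = 22
j=5,m=3: 5>3, c = 22+2 = 24
j=5,m=4: 5>4, c = 24+1 = 25
j=5,m=5: not 5>5, c = 25+3 = 28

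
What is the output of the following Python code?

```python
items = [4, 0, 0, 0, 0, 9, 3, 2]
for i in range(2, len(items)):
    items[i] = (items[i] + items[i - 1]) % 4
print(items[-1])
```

i=2: items[2] = (0+0)%4 = 0 → [4, 0, 0, 0, 0, 9, 3, 2]
i=3: items[3] = (0+0)%4 = 0 → [4, 0, 0, 0, 0, 9, 3, 2]
i=4: items[4] = (0+0)%4 = 0 → [4, 0, 0, 0, 0, 9, 3, 2]
i=5: items[5] = (9+0)%4 = 1 → [4, 0, 0, 0, 0, 1, 3, 2]
i=6: items[6] = (3+1)%4 = 0 → [4, 0, 0, 0, 0, 1, 0, 2]
i=7: items[7] = (2+0)%4 = 2 → [4, 0, 0, 0, 0, 1, 0, 2]

2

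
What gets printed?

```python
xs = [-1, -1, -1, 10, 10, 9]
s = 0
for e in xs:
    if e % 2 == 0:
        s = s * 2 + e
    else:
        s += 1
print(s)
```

e=-1: not even, s = 0+1 = 1
e=-1: not even, s = 1+1 = 2
e=-1: not even, s = 2+1 = 3
e=10: even, s = 3*2+10 = 16
e=10: even, s = 16*2+10 = 42
e=9: not even, s = 42+1 = 43

43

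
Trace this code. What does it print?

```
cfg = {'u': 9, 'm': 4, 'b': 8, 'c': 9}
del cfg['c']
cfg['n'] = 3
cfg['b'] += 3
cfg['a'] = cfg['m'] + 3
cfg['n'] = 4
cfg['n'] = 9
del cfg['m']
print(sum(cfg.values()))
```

36

del 'c' → {'u': 9, 'm': 4, 'b': 8}
cfg['n'] = 3 → {'u': 9, 'm': 4, 'b': 8, 'n': 3}
cfg['b'] = 8+3 = 11 → {'u': 9, 'm': 4, 'b': 11, 'n': 3}
cfg['a'] = cfg['m']+3 = 7 → {'u': 9, 'm': 4, 'b': 11, 'n': 3, 'a': 7}
cfg['n'] = 4 → {'u': 9, 'm': 4, 'b': 11, 'n': 4, 'a': 7}
cfg['n'] = 9 → {'u': 9, 'm': 4, 'b': 11, 'n': 9, 'a': 7}
del 'm' → {'u': 9, 'b': 11, 'n': 9, 'a': 7}
sum of values = 36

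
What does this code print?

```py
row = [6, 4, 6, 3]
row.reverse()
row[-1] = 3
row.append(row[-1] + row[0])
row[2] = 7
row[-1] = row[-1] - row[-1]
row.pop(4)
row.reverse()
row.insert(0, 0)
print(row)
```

reverse → [3, 6, 4, 6]
row[-1] = 3 → [3, 6, 4, 3]
append row[-1]+row[0] = 3+3 = 6 → [3, 6, 4, 3, 6]
row[2] = 7 → [3, 6, 7, 3, 6]
row[-1] = row[-1]-row[-1] = 6-6 = 0 → [3, 6, 7, 3, 0]
pop(4) removes 0 → [3, 6, 7, 3]
reverse → [3, 7, 6, 3]
insert 0 at 0 → [0, 3, 7, 6, 3]

[0, 3, 7, 6, 3]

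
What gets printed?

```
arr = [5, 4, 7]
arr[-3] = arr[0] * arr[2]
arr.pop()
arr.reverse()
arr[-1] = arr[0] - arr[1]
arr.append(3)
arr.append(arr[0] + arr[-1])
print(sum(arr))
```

-17

arr[-3] = arr[0]*arr[2] = 5*7 = 35 → [35, 4, 7]
pop() removes 7 → [35, 4]
reverse → [4, 35]
arr[-1] = arr[0]-arr[1] = 4-35 = -31 → [4, -31]
append 3 → [4, -31, 3]
append arr[0]+arr[-1] = 4+3 = 7 → [4, -31, 3, 7]
sum = -17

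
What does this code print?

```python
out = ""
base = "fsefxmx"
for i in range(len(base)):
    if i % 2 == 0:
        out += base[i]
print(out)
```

i=0: add 'f' → 'f'
i=1: skip
i=2: add 'e' → 'fe'
i=3: skip
i=4: add 'x' → 'fex'
i=5: skip
i=6: add 'x' → 'fexx'

fexx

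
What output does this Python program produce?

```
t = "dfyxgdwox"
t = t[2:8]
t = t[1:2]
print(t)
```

slice [2:8] → 'yxgdwo'
slice [1:2] → 'x'

x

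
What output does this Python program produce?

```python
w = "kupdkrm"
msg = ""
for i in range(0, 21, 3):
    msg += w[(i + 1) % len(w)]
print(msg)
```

i=0: add w[1]='u' → 'u'
i=3: add w[4]='k' → 'uk'
i=6: add w[0]='k' → 'ukk'
i=9: add w[3]='d' → 'ukkd'
i=12: add w[6]='m' → 'ukkdm'
i=15: add w[2]='p' → 'ukkdmp'
i=18: add w[5]='r' → 'ukkdmpr'

ukkdmpr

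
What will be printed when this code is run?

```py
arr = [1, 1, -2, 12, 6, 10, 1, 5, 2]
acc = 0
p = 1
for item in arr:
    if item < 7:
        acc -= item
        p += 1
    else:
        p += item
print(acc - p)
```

-44

item=1: <7, acc = 0-1 = -1; p=2
item=1: <7, acc = (-1)-1 = -2; p=3
item=-2: <7, acc = (-2)-(-2) = 0; p=4
item=12: not <7; p=16
item=6: <7, acc = 0-6 = -6; p=17
item=10: not <7; p=27
item=1: <7, acc = (-6)-1 = -7; p=28
item=5: <7, acc = (-7)-5 = -12; p=29
item=2: <7, acc = (-12)-2 = -14; p=30
acc-p = (-14)-30 = -44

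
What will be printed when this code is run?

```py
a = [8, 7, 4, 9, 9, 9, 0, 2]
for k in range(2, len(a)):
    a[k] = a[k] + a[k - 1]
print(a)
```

k=2: a[2] = 4+7 = 11 → [8, 7, 11, 9, 9, 9, 0, 2]
k=3: a[3] = 9+11 = 20 → [8, 7, 11, 20, 9, 9, 0, 2]
k=4: a[4] = 9+20 = 29 → [8, 7, 11, 20, 29, 9, 0, 2]
k=5: a[5] = 9+29 = 38 → [8, 7, 11, 20, 29, 38, 0, 2]
k=6: a[6] = 0+38 = 38 → [8, 7, 11, 20, 29, 38, 38, 2]
k=7: a[7] = 2+38 = 40 → [8, 7, 11, 20, 29, 38, 38, 40]

[8, 7, 11, 20, 29, 38, 38, 40]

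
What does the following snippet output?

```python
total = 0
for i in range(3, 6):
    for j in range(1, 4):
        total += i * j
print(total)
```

i=3,j=1: total = 0+3 = 3
i=3,j=2: total = 3+6 = 9
i=3,j=3: total = 9+9 = 18
i=4,j=1: total = 18+4 = 22
i=4,j=2: total = 22+8 = 30
i=4,j=3: total = 30+12 = 42
i=5,j=1: total = 42+5 = 47
i=5,j=2: total = 47+10 = 57
i=5,j=3: total = 57+15 = 72

72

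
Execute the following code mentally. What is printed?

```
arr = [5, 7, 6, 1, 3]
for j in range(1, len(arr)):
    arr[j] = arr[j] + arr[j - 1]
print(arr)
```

[5, 12, 18, 19, 22]

j=1: arr[1] = 7+5 = 12 → [5, 12, 6, 1, 3]
j=2: arr[2] = 6+12 = 18 → [5, 12, 18, 1, 3]
j=3: arr[3] = 1+18 = 19 → [5, 12, 18, 19, 3]
j=4: arr[4] = 3+19 = 22 → [5, 12, 18, 19, 22]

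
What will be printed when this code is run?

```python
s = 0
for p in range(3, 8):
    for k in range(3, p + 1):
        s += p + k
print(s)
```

p=3,k=3: s = 0+6 = 6
p=4,k=3: s = 6+7 = 13
p=4,k=4: s = 13+8 = 21
p=5,k=3: s = 21+8 = 29
p=5,k=4: s = 29+9 = 38
p=5,k=5: s = 38+10 = 48
p=6,k=3: s = 48+9 = 57
p=6,k=4: s = 57+10 = 67
p=6,k=5: s = 67+11 = 78
p=6,k=6: s = 78+12 = 90
p=7,k=3: s = 90+10 = 100
p=7,k=4: s = 100+11 = 111
p=7,k=5: s = 111+12 = 123
p=7,k=6: s = 123+13 = 136
p=7,k=7: s = 136+14 = 150

150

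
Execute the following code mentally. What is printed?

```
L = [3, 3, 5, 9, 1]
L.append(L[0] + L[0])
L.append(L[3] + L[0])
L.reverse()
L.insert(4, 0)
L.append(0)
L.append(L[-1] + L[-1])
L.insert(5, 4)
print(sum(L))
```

43

append L[0]+L[0] = 3+3 = 6 → [3, 3, 5, 9, 1, 6]
append L[3]+L[0] = 9+3 = 12 → [3, 3, 5, 9, 1, 6, 12]
reverse → [12, 6, 1, 9, 5, 3, 3]
insert 0 at 4 → [12, 6, 1, 9, 0, 5, 3, 3]
append 0 → [12, 6, 1, 9, 0, 5, 3, 3, 0]
append L[-1]+L[-1] = 0+0 = 0 → [12, 6, 1, 9, 0, 5, 3, 3, 0, 0]
insert 4 at 5 → [12, 6, 1, 9, 0, 4, 5, 3, 3, 0, 0]
sum = 43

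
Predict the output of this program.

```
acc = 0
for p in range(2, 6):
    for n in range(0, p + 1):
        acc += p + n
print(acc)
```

102

p=2,n=0: acc = 0+2 = 2
p=2,n=1: acc = 2+3 = 5
p=2,n=2: acc = 5+4 = 9
p=3,n=0: acc = 9+3 = 12
p=3,n=1: acc = 12+4 = 16
p=3,n=2: acc = 16+5 = 21
p=3,n=3: acc = 21+6 = 27
p=4,n=0: acc = 27+4 = 31
p=4,n=1: acc = 31+5 = 36
p=4,n=2: acc = 36+6 = 42
p=4,n=3: acc = 42+7 = 49
p=4,n=4: acc = 49+8 = 57
p=5,n=0: acc = 57+5 = 62
p=5,n=1: acc = 62+6 = 68
p=5,n=2: acc = 68+7 = 75
p=5,n=3: acc = 75+8 = 83
p=5,n=4: acc = 83+9 = 92
p=5,n=5: acc = 92+10 = 102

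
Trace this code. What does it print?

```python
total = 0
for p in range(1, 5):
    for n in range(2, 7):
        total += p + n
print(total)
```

p=1,n=2: total = 0+3 = 3
p=1,n=3: total = 3+4 = 7
p=1,n=4: total = 7+5 = 12
p=1,n=5: total = 12+6 = 18
p=1,n=6: total = 18+7 = 25
p=2,n=2: total = 25+4 = 29
p=2,n=3: total = 29+5 = 34
p=2,n=4: total = 34+6 = 40
p=2,n=5: total = 40+7 = 47
p=2,n=6: total = 47+8 = 55
p=3,n=2: total = 55+5 = 60
p=3,n=3: total = 60+6 = 66
p=3,n=4: total = 66+7 = 73
p=3,n=5: total = 73+8 = 81
p=3,n=6: total = 81+9 = 90
p=4,n=2: total = 90+6 = 96
p=4,n=3: total = 96+7 = 103
p=4,n=4: total = 103+8 = 111
p=4,n=5: total = 111+9 = 120
p=4,n=6: total = 120+10 = 130

130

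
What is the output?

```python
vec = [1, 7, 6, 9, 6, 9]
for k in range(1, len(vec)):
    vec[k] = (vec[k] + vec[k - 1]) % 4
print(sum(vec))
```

9

k=1: vec[1] = (7+1)%4 = 0 → [1, 0, 6, 9, 6, 9]
k=2: vec[2] = (6+0)%4 = 2 → [1, 0, 2, 9, 6, 9]
k=3: vec[3] = (9+2)%4 = 3 → [1, 0, 2, 3, 6, 9]
k=4: vec[4] = (6+3)%4 = 1 → [1, 0, 2, 3, 1, 9]
k=5: vec[5] = (9+1)%4 = 2 → [1, 0, 2, 3, 1, 2]
sum = 9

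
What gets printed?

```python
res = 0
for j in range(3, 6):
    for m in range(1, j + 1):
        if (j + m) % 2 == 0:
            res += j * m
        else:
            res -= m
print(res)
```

j=3,m=1: even sum, res = 0+3 = 3
j=3,m=2: odd sum, res = 3-2 = 1
j=3,m=3: even sum, res = 1+9 = 10
j=4,m=1: odd sum, res = 10-1 = 9
j=4,m=2: even sum, res = 9+8 = 17
j=4,m=3: odd sum, res = 17-3 = 14
j=4,m=4: even sum, res = 14+16 = 30
j=5,m=1: even sum, res = 30+5 = 35
j=5,m=2: odd sum, res = 35-2 = 33
j=5,m=3: even sum, res = 33+15 = 48
j=5,m=4: odd sum, res = 48-4 = 44
j=5,m=5: even sum, res = 44+25 = 69

69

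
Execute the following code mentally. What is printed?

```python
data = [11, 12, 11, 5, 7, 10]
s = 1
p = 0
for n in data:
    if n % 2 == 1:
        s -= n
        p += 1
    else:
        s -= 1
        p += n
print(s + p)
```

-9

n=11: odd, s = 1-11 = -10; p=1
n=12: not odd, s = (-10)-1 = -11; p=13
n=11: odd, s = (-11)-11 = -22; p=14
n=5: odd, s = (-22)-5 = -27; p=15
n=7: odd, s = (-27)-7 = -34; p=16
n=10: not odd, s = (-34)-1 = -35; p=26
s+p = (-35)+26 = -9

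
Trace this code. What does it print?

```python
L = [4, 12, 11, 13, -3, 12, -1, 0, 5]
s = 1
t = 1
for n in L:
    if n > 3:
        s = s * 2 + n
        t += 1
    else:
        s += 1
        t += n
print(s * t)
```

1683

n=4: >3, s = 1*2+4 = 6; t=2
n=12: >3, s = 6*2+12 = 24; t=3
n=11: >3, s = 24*2+11 = 59; t=4
n=13: >3, s = 59*2+13 = 131; t=5
n=-3: not >3, s = 131+1 = 132; t=2
n=12: >3, s = 132*2+12 = 276; t=3
n=-1: not >3, s = 276+1 = 277; t=2
n=0: not >3, s = 277+1 = 278; t=2
n=5: >3, s = 278*2+5 = 561; t=3
s*t = 561*3 = 1683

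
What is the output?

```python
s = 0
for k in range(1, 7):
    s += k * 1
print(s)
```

21

k=1: s = 0+1*1 = 1
k=2: s = 1+2*1 = 3
k=3: s = 3+3*1 = 6
k=4: s = 6+4*1 = 10
k=5: s = 10+5*1 = 15
k=6: s = 15+6*1 = 21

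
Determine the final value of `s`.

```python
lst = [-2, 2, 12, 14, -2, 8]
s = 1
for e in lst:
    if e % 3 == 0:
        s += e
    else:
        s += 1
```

e=-2: not %3==0, s = 1+1 = 2
e=2: not %3==0, s = 2+1 = 3
e=12: %3==0, s = 3+12 = 15
e=14: not %3==0, s = 15+1 = 16
e=-2: not %3==0, s = 16+1 = 17
e=8: not %3==0, s = 17+1 = 18

18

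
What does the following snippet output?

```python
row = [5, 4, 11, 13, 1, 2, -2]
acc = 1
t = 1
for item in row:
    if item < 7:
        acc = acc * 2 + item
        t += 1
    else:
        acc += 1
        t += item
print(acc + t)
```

item=5: <7, acc = 1*2+5 = 7; t=2
item=4: <7, acc = 7*2+4 = 18; t=3
item=11: not <7, acc = 18+1 = 19; t=14
item=13: not <7, acc = 19+1 = 20; t=27
item=1: <7, acc = 20*2+1 = 41; t=28
item=2: <7, acc = 41*2+2 = 84; t=29
item=-2: <7, acc = 84*2+(-2) = 166; t=30
acc+t = 166+30 = 196

196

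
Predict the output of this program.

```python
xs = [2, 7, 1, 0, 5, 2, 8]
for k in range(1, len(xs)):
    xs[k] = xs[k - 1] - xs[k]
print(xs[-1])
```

-21

k=1: xs[1] = 2-7 = -5 → [2, -5, 1, 0, 5, 2, 8]
k=2: xs[2] = (-5)-1 = -6 → [2, -5, -6, 0, 5, 2, 8]
k=3: xs[3] = (-6)-0 = -6 → [2, -5, -6, -6, 5, 2, 8]
k=4: xs[4] = (-6)-5 = -11 → [2, -5, -6, -6, -11, 2, 8]
k=5: xs[5] = (-11)-2 = -13 → [2, -5, -6, -6, -11, -13, 8]
k=6: xs[6] = (-13)-8 = -21 → [2, -5, -6, -6, -11, -13, -21]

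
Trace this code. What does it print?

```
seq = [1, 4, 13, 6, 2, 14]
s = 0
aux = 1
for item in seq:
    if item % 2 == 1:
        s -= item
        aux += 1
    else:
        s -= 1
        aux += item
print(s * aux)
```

item=1: odd, s = 0-1 = -1; aux=2
item=4: not odd, s = (-1)-1 = -2; aux=6
item=13: odd, s = (-2)-13 = -15; aux=7
item=6: not odd, s = (-15)-1 = -16; aux=13
item=2: not odd, s = (-16)-1 = -17; aux=15
item=14: not odd, s = (-17)-1 = -18; aux=29
s*aux = (-18)*29 = -522

-522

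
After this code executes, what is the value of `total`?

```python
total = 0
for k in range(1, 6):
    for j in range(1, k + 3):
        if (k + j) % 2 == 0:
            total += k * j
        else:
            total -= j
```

k=1,j=1: even sum, total = 0+1 = 1
k=1,j=2: odd sum, total = 1-2 = -1
k=1,j=3: even sum, total = (-1)+3 = 2
k=2,j=1: odd sum, total = 2-1 = 1
k=2,j=2: even sum, total = 1+4 = 5
k=2,j=3: odd sum, total = 5-3 = 2
k=2,j=4: even sum, total = 2+8 = 10
k=3,j=1: even sum, total = 10+3 = 13
k=3,j=2: odd sum, total = 13-2 = 11
k=3,j=3: even sum, total = 11+9 = 20
k=3,j=4: odd sum, total = 20-4 = 16
k=3,j=5: even sum, total = 16+15 = 31
k=4,j=1: odd sum, total = 31-1 = 30
k=4,j=2: even sum, total = 30+8 = 38
k=4,j=3: odd sum, total = 38-3 = 35
k=4,j=4: even sum, total = 35+16 = 51
k=4,j=5: odd sum, total = 51-5 = 46
k=4,j=6: even sum, total = 46+24 = 70
k=5,j=1: even sum, total = 70+5 = 75
k=5,j=2: odd sum, total = 75-2 = 73
k=5,j=3: even sum, total = 73+15 = 88
k=5,j=4: odd sum, total = 88-4 = 84
k=5,j=5: even sum, total = 84+25 = 109
k=5,j=6: odd sum, total = 109-6 = 103
k=5,j=7: even sum, total = 103+35 = 138

138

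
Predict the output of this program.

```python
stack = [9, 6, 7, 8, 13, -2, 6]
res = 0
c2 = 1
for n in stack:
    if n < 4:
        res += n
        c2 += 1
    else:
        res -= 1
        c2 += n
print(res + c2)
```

n=9: not <4, res = 0-1 = -1; c2=10
n=6: not <4, res = (-1)-1 = -2; c2=16
n=7: not <4, res = (-2)-1 = -3; c2=23
n=8: not <4, res = (-3)-1 = -4; c2=31
n=13: not <4, res = (-4)-1 = -5; c2=44
n=-2: <4, res = (-5)+(-2) = -7; c2=45
n=6: not <4, res = (-7)-1 = -8; c2=51
res+c2 = (-8)+51 = 43

43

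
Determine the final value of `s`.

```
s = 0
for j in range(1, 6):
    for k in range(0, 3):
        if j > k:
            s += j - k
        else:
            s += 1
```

j=1,k=0: 1>0, s = 0+1 = 1
j=1,k=1: not 1>1, s = 1+1 = 2
j=1,k=2: not 1>2, s = 2+1 = 3
j=2,k=0: 2>0, s = 3+2 = 5
j=2,k=1: 2>1, s = 5+1 = 6
j=2,k=2: not 2>2, s = 6+1 = 7
j=3,k=0: 3>0, s = 7+3 = 10
j=3,k=1: 3>1, s = 10+2 = 12
j=3,k=2: 3>2, s = 12+1 = 13
j=4,k=0: 4>0, s = 13+4 = 17
j=4,k=1: 4>1, s = 17+3 = 20
j=4,k=2: 4>2, s = 20+2 = 22
j=5,k=0: 5>0, s = 22+5 = 27
j=5,k=1: 5>1, s = 27+4 = 31
j=5,k=2: 5>2, s = 31+3 = 34

34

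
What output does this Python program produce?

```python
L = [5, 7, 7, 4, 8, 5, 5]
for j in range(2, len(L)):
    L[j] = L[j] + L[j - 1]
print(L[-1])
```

j=2: L[2] = 7+7 = 14 → [5, 7, 14, 4, 8, 5, 5]
j=3: L[3] = 4+14 = 18 → [5, 7, 14, 18, 8, 5, 5]
j=4: L[4] = 8+18 = 26 → [5, 7, 14, 18, 26, 5, 5]
j=5: L[5] = 5+26 = 31 → [5, 7, 14, 18, 26, 31, 5]
j=6: L[6] = 5+31 = 36 → [5, 7, 14, 18, 26, 31, 36]

36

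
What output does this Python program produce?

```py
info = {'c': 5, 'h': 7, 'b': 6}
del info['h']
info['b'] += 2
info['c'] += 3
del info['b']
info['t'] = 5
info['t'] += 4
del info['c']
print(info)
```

{'t': 9}

del 'h' → {'c': 5, 'b': 6}
info['b'] = 6+2 = 8 → {'c': 5, 'b': 8}
info['c'] = 5+3 = 8 → {'c': 8, 'b': 8}
del 'b' → {'c': 8}
info['t'] = 5 → {'c': 8, 't': 5}
info['t'] = 5+4 = 9 → {'c': 8, 't': 9}
del 'c' → {'t': 9}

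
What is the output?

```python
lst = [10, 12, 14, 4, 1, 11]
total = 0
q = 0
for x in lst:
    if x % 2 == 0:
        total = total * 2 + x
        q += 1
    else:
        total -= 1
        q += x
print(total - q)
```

x=10: even, total = 0*2+10 = 10; q=1
x=12: even, total = 10*2+12 = 32; q=2
x=14: even, total = 32*2+14 = 78; q=3
x=4: even, total = 78*2+4 = 160; q=4
x=1: not even, total = 160-1 = 159; q=5
x=11: not even, total = 159-1 = 158; q=16
total-q = 158-16 = 142

142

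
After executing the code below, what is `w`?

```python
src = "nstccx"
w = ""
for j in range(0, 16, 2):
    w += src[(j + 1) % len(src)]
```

'scxscxsc'

j=0: add src[1]='s' → 's'
j=2: add src[3]='c' → 'sc'
j=4: add src[5]='x' → 'scx'
j=6: add src[1]='s' → 'scxs'
j=8: add src[3]='c' → 'scxsc'
j=10: add src[5]='x' → 'scxscx'
j=12: add src[1]='s' → 'scxscxs'
j=14: add src[3]='c' → 'scxscxsc'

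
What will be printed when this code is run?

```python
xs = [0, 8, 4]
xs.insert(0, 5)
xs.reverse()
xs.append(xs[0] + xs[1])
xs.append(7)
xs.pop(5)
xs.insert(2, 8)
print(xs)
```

[4, 8, 8, 0, 5, 12]

insert 5 at 0 → [5, 0, 8, 4]
reverse → [4, 8, 0, 5]
append xs[0]+xs[1] = 4+8 = 12 → [4, 8, 0, 5, 12]
append 7 → [4, 8, 0, 5, 12, 7]
pop(5) removes 7 → [4, 8, 0, 5, 12]
insert 8 at 2 → [4, 8, 8, 0, 5, 12]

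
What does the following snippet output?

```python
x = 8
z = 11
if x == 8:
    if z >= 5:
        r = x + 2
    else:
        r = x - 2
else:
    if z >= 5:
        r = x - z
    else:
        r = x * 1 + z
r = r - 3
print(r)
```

7

x=8, z=11
x == 8 is True; z >= 5 is True
→ r = x + 2 = 10
r = 10-3 = 7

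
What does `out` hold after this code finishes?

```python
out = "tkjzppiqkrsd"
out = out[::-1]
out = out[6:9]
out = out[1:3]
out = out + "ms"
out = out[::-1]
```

'smzp'

reverse → 'dsrkqippzjkt'
slice [6:9] → 'ppz'
slice [1:3] → 'pz'
+ 'ms' → 'pzms'
reverse → 'smzp'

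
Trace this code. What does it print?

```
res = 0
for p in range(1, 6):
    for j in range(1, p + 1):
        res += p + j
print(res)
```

90

p=1,j=1: res = 0+2 = 2
p=2,j=1: res = 2+3 = 5
p=2,j=2: res = 5+4 = 9
p=3,j=1: res = 9+4 = 13
p=3,j=2: res = 13+5 = 18
p=3,j=3: res = 18+6 = 24
p=4,j=1: res = 24+5 = 29
p=4,j=2: res = 29+6 = 35
p=4,j=3: res = 35+7 = 42
p=4,j=4: res = 42+8 = 50
p=5,j=1: res = 50+6 = 56
p=5,j=2: res = 56+7 = 63
p=5,j=3: res = 63+8 = 71
p=5,j=4: res = 71+9 = 80
p=5,j=5: res = 80+10 = 90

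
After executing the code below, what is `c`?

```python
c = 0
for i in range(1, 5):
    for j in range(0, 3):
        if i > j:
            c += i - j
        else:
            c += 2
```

25

i=1,j=0: 1>0, c = 0+1 = 1
i=1,j=1: not 1>1, c = 1+2 = 3
i=1,j=2: not 1>2, c = 3+2 = 5
i=2,j=0: 2>0, c = 5+2 = 7
i=2,j=1: 2>1, c = 7+1 = 8
i=2,j=2: not 2>2, c = 8+2 = 10
i=3,j=0: 3>0, c = 10+3 = 13
i=3,j=1: 3>1, c = 13+2 = 15
i=3,j=2: 3>2, c = 15+1 = 16
i=4,j=0: 4>0, c = 16+4 = 20
i=4,j=1: 4>1, c = 20+3 = 23
i=4,j=2: 4>2, c = 23+2 = 25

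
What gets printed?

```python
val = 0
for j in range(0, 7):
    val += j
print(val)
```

j=0: val = 0+0 = 0
j=1: val = 0+1 = 1
j=2: val = 1+2 = 3
j=3: val = 3+3 = 6
j=4: val = 6+4 = 10
j=5: val = 10+5 = 15
j=6: val = 15+6 = 21

21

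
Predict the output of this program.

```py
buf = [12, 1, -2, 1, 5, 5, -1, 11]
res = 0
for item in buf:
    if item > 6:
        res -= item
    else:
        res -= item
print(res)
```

item=12: >6, res = 0-12 = -12
item=1: not >6, res = (-12)-1 = -13
item=-2: not >6, res = (-13)-(-2) = -11
item=1: not >6, res = (-11)-1 = -12
item=5: not >6, res = (-12)-5 = -17
item=5: not >6, res = (-17)-5 = -22
item=-1: not >6, res = (-22)-(-1) = -21
item=11: >6, res = (-21)-11 = -32

-32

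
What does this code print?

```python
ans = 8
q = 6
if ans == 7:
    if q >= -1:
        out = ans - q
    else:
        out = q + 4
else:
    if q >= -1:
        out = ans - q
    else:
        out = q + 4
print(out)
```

2

ans=8, q=6
ans == 7 is False; q >= -1 is True
→ out = ans - q = 2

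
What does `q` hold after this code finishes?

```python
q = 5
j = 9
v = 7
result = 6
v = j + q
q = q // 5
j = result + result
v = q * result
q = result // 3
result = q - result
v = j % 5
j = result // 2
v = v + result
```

v = 9+5 = 14
q = 5//5 = 1
j = 6+6 = 12
v = 1*6 = 6
q = 6//3 = 2
result = 2-6 = -4
v = 12%5 = 2
j = (-4)//2 = -2
v = 2+(-4) = -2

2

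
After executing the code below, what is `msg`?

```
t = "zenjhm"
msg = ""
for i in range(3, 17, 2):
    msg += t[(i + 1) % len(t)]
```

'hznhznh'

i=3: add t[4]='h' → 'h'
i=5: add t[0]='z' → 'hz'
i=7: add t[2]='n' → 'hzn'
i=9: add t[4]='h' → 'hznh'
i=11: add t[0]='z' → 'hznhz'
i=13: add t[2]='n' → 'hznhzn'
i=15: add t[4]='h' → 'hznhznh'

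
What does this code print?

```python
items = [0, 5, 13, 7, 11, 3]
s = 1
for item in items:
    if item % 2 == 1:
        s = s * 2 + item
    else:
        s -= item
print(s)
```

item=0: not odd, s = 1-0 = 1
item=5: odd, s = 1*2+5 = 7
item=13: odd, s = 7*2+13 = 27
item=7: odd, s = 27*2+7 = 61
item=11: odd, s = 61*2+11 = 133
item=3: odd, s = 133*2+3 = 269

269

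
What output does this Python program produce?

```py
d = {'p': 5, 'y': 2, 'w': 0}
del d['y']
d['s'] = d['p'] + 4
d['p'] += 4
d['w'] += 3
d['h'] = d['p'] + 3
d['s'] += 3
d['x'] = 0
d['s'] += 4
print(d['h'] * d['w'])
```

36

del 'y' → {'p': 5, 'w': 0}
d['s'] = d['p']+4 = 9 → {'p': 5, 'w': 0, 's': 9}
d['p'] = 5+4 = 9 → {'p': 9, 'w': 0, 's': 9}
d['w'] = 0+3 = 3 → {'p': 9, 'w': 3, 's': 9}
d['h'] = d['p']+3 = 12 → {'p': 9, 'w': 3, 's': 9, 'h': 12}
d['s'] = 9+3 = 12 → {'p': 9, 'w': 3, 's': 12, 'h': 12}
d['x'] = 0 → {'p': 9, 'w': 3, 's': 12, 'h': 12, 'x': 0}
d['s'] = 12+4 = 16 → {'p': 9, 'w': 3, 's': 16, 'h': 12, 'x': 0}
d['h']*d['w'] = 12*3 = 36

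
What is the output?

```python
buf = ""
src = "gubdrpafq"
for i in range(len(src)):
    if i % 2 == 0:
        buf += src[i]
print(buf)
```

i=0: add 'g' → 'g'
i=1: skip
i=2: add 'b' → 'gb'
i=3: skip
i=4: add 'r' → 'gbr'
i=5: skip
i=6: add 'a' → 'gbra'
i=7: skip
i=8: add 'q' → 'gbraq'

gbraq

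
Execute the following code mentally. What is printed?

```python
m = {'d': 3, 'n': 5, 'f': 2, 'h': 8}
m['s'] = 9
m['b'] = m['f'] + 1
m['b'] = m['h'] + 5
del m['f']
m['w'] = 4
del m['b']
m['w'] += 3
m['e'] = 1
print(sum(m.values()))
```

33

m['s'] = 9 → {'d': 3, 'n': 5, 'f': 2, 'h': 8, 's': 9}
m['b'] = m['f']+1 = 3 → {'d': 3, 'n': 5, 'f': 2, 'h': 8, 's': 9, 'b': 3}
m['b'] = m['h']+5 = 13 → {'d': 3, 'n': 5, 'f': 2, 'h': 8, 's': 9, 'b': 13}
del 'f' → {'d': 3, 'n': 5, 'h': 8, 's': 9, 'b': 13}
m['w'] = 4 → {'d': 3, 'n': 5, 'h': 8, 's': 9, 'b': 13, 'w': 4}
del 'b' → {'d': 3, 'n': 5, 'h': 8, 's': 9, 'w': 4}
m['w'] = 4+3 = 7 → {'d': 3, 'n': 5, 'h': 8, 's': 9, 'w': 7}
m['e'] = 1 → {'d': 3, 'n': 5, 'h': 8, 's': 9, 'w': 7, 'e': 1}
sum of values = 33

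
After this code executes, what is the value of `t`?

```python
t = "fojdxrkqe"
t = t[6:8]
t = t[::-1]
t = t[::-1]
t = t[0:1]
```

slice [6:8] → 'kq'
reverse → 'qk'
reverse → 'kq'
slice [0:1] → 'k'

'k'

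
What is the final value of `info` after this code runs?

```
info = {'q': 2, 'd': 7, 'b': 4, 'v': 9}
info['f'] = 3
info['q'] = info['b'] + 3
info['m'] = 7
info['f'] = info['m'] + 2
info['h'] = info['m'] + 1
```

info['f'] = 3 → {'q': 2, 'd': 7, 'b': 4, 'v': 9, 'f': 3}
info['q'] = info['b']+3 = 7 → {'q': 7, 'd': 7, 'b': 4, 'v': 9, 'f': 3}
info['m'] = 7 → {'q': 7, 'd': 7, 'b': 4, 'v': 9, 'f': 3, 'm': 7}
info['f'] = info['m']+2 = 9 → {'q': 7, 'd': 7, 'b': 4, 'v': 9, 'f': 9, 'm': 7}
info['h'] = info['m']+1 = 8 → {'q': 7, 'd': 7, 'b': 4, 'v': 9, 'f': 9, 'm': 7, 'h': 8}

{'q': 7, 'd': 7, 'b': 4, 'v': 9, 'f': 9, 'm': 7, 'h': 8}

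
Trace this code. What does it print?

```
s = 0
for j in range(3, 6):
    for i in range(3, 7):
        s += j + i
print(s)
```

102

j=3,i=3: s = 0+6 = 6
j=3,i=4: s = 6+7 = 13
j=3,i=5: s = 13+8 = 21
j=3,i=6: s = 21+9 = 30
j=4,i=3: s = 30+7 = 37
j=4,i=4: s = 37+8 = 45
j=4,i=5: s = 45+9 = 54
j=4,i=6: s = 54+10 = 64
j=5,i=3: s = 64+8 = 72
j=5,i=4: s = 72+9 = 81
j=5,i=5: s = 81+10 = 91
j=5,i=6: s = 91+11 = 102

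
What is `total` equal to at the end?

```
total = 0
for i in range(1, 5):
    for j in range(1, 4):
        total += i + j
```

54

i=1,j=1: total = 0+2 = 2
i=1,j=2: total = 2+3 = 5
i=1,j=3: total = 5+4 = 9
i=2,j=1: total = 9+3 = 12
i=2,j=2: total = 12+4 = 16
i=2,j=3: total = 16+5 = 21
i=3,j=1: total = 21+4 = 25
i=3,j=2: total = 25+5 = 30
i=3,j=3: total = 30+6 = 36
i=4,j=1: total = 36+5 = 41
i=4,j=2: total = 41+6 = 47
i=4,j=3: total = 47+7 = 54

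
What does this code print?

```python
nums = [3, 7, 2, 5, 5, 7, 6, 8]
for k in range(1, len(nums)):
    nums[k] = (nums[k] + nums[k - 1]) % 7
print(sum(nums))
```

17

k=1: nums[1] = (7+3)%7 = 3 → [3, 3, 2, 5, 5, 7, 6, 8]
k=2: nums[2] = (2+3)%7 = 5 → [3, 3, 5, 5, 5, 7, 6, 8]
k=3: nums[3] = (5+5)%7 = 3 → [3, 3, 5, 3, 5, 7, 6, 8]
k=4: nums[4] = (5+3)%7 = 1 → [3, 3, 5, 3, 1, 7, 6, 8]
k=5: nums[5] = (7+1)%7 = 1 → [3, 3, 5, 3, 1, 1, 6, 8]
k=6: nums[6] = (6+1)%7 = 0 → [3, 3, 5, 3, 1, 1, 0, 8]
k=7: nums[7] = (8+0)%7 = 1 → [3, 3, 5, 3, 1, 1, 0, 1]
sum = 17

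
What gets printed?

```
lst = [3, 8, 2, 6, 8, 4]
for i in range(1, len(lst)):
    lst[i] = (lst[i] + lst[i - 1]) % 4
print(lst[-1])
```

3

i=1: lst[1] = (8+3)%4 = 3 → [3, 3, 2, 6, 8, 4]
i=2: lst[2] = (2+3)%4 = 1 → [3, 3, 1, 6, 8, 4]
i=3: lst[3] = (6+1)%4 = 3 → [3, 3, 1, 3, 8, 4]
i=4: lst[4] = (8+3)%4 = 3 → [3, 3, 1, 3, 3, 4]
i=5: lst[5] = (4+3)%4 = 3 → [3, 3, 1, 3, 3, 3]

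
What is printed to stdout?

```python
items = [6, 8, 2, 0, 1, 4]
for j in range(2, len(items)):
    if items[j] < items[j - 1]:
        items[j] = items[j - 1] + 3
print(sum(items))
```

j=2: 2<8, items[2] = 8+3 = 11 → [6, 8, 11, 0, 1, 4]
j=3: 0<11, items[3] = 11+3 = 14 → [6, 8, 11, 14, 1, 4]
j=4: 1<14, items[4] = 14+3 = 17 → [6, 8, 11, 14, 17, 4]
j=5: 4<17, items[5] = 17+3 = 20 → [6, 8, 11, 14, 17, 20]
sum = 76

76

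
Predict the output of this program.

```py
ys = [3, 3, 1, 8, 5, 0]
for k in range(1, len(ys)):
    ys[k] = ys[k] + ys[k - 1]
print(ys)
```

[3, 6, 7, 15, 20, 20]

k=1: ys[1] = 3+3 = 6 → [3, 6, 1, 8, 5, 0]
k=2: ys[2] = 1+6 = 7 → [3, 6, 7, 8, 5, 0]
k=3: ys[3] = 8+7 = 15 → [3, 6, 7, 15, 5, 0]
k=4: ys[4] = 5+15 = 20 → [3, 6, 7, 15, 20, 0]
k=5: ys[5] = 0+20 = 20 → [3, 6, 7, 15, 20, 20]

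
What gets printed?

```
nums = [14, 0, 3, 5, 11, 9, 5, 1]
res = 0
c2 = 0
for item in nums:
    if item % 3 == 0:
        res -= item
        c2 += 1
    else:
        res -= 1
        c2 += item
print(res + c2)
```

22

item=14: not %3==0, res = 0-1 = -1; c2=14
item=0: %3==0, res = (-1)-0 = -1; c2=15
item=3: %3==0, res = (-1)-3 = -4; c2=16
item=5: not %3==0, res = (-4)-1 = -5; c2=21
item=11: not %3==0, res = (-5)-1 = -6; c2=32
item=9: %3==0, res = (-6)-9 = -15; c2=33
item=5: not %3==0, res = (-15)-1 = -16; c2=38
item=1: not %3==0, res = (-16)-1 = -17; c2=39
res+c2 = (-17)+39 = 22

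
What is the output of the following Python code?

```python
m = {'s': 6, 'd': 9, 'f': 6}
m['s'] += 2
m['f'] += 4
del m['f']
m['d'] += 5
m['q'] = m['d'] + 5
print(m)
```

m['s'] = 6+2 = 8 → {'s': 8, 'd': 9, 'f': 6}
m['f'] = 6+4 = 10 → {'s': 8, 'd': 9, 'f': 10}
del 'f' → {'s': 8, 'd': 9}
m['d'] = 9+5 = 14 → {'s': 8, 'd': 14}
m['q'] = m['d']+5 = 19 → {'s': 8, 'd': 14, 'q': 19}

{'s': 8, 'd': 14, 'q': 19}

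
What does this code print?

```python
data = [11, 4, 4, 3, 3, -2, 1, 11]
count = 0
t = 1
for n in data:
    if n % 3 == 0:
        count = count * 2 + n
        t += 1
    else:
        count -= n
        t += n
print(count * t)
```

-2464

n=11: not %3==0, count = 0-11 = -11; t=12
n=4: not %3==0, count = (-11)-4 = -15; t=16
n=4: not %3==0, count = (-15)-4 = -19; t=20
n=3: %3==0, count = (-19)*2+3 = -35; t=21
n=3: %3==0, count = (-35)*2+3 = -67; t=22
n=-2: not %3==0, count = (-67)-(-2) = -65; t=20
n=1: not %3==0, count = (-65)-1 = -66; t=21
n=11: not %3==0, count = (-66)-11 = -77; t=32
count*t = (-77)*32 = -2464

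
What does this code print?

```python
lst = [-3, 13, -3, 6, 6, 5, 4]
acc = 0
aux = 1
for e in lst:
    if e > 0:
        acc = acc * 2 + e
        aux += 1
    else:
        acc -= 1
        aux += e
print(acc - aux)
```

246

e=-3: not >0, acc = 0-1 = -1; aux=-2
e=13: >0, acc = (-1)*2+13 = 11; aux=-1
e=-3: not >0, acc = 11-1 = 10; aux=-4
e=6: >0, acc = 10*2+6 = 26; aux=-3
e=6: >0, acc = 26*2+6 = 58; aux=-2
e=5: >0, acc = 58*2+5 = 121; aux=-1
e=4: >0, acc = 121*2+4 = 246; aux=0
acc-aux = 246-0 = 246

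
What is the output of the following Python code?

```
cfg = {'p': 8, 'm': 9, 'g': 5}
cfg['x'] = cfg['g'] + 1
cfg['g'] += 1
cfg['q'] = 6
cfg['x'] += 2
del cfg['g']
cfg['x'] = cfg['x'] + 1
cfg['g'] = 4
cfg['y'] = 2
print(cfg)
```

{'p': 8, 'm': 9, 'x': 9, 'q': 6, 'g': 4, 'y': 2}

cfg['x'] = cfg['g']+1 = 6 → {'p': 8, 'm': 9, 'g': 5, 'x': 6}
cfg['g'] = 5+1 = 6 → {'p': 8, 'm': 9, 'g': 6, 'x': 6}
cfg['q'] = 6 → {'p': 8, 'm': 9, 'g': 6, 'x': 6, 'q': 6}
cfg['x'] = 6+2 = 8 → {'p': 8, 'm': 9, 'g': 6, 'x': 8, 'q': 6}
del 'g' → {'p': 8, 'm': 9, 'x': 8, 'q': 6}
cfg['x'] = cfg['x']+1 = 9 → {'p': 8, 'm': 9, 'x': 9, 'q': 6}
cfg['g'] = 4 → {'p': 8, 'm': 9, 'x': 9, 'q': 6, 'g': 4}
cfg['y'] = 2 → {'p': 8, 'm': 9, 'x': 9, 'q': 6, 'g': 4, 'y': 2}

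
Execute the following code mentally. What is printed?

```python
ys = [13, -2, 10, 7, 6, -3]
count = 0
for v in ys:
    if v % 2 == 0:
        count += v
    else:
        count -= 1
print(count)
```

v=13: not even, count = 0-1 = -1
v=-2: even, count = (-1)+(-2) = -3
v=10: even, count = (-3)+10 = 7
v=7: not even, count = 7-1 = 6
v=6: even, count = 6+6 = 12
v=-3: not even, count = 12-1 = 11

11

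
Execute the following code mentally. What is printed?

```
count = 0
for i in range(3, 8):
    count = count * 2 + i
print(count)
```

119

i=3: count = 0*2+3 = 3
i=4: count = 3*2+4 = 10
i=5: count = 10*2+5 = 25
i=6: count = 25*2+6 = 56
i=7: count = 56*2+7 = 119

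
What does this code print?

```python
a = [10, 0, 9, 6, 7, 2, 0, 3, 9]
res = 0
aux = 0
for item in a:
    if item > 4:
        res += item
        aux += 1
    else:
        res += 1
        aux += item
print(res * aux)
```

450

item=10: >4, res = 0+10 = 10; aux=1
item=0: not >4, res = 10+1 = 11; aux=1
item=9: >4, res = 11+9 = 20; aux=2
item=6: >4, res = 20+6 = 26; aux=3
item=7: >4, res = 26+7 = 33; aux=4
item=2: not >4, res = 33+1 = 34; aux=6
item=0: not >4, res = 34+1 = 35; aux=6
item=3: not >4, res = 35+1 = 36; aux=9
item=9: >4, res = 36+9 = 45; aux=10
res*aux = 45*10 = 450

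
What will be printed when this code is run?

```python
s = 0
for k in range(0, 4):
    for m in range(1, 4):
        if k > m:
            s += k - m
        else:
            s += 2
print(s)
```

k=0,m=1: not 0>1, s = 0+2 = 2
k=0,m=2: not 0>2, s = 2+2 = 4
k=0,m=3: not 0>3, s = 4+2 = 6
k=1,m=1: not 1>1, s = 6+2 = 8
k=1,m=2: not 1>2, s = 8+2 = 10
k=1,m=3: not 1>3, s = 10+2 = 12
k=2,m=1: 2>1, s = 12+1 = 13
k=2,m=2: not 2>2, s = 13+2 = 15
k=2,m=3: not 2>3, s = 15+2 = 17
k=3,m=1: 3>1, s = 17+2 = 19
k=3,m=2: 3>2, s = 19+1 = 20
k=3,m=3: not 3>3, s = 20+2 = 22

22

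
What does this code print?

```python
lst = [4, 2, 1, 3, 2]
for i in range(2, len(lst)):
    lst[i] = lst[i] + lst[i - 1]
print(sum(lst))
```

i=2: lst[2] = 1+2 = 3 → [4, 2, 3, 3, 2]
i=3: lst[3] = 3+3 = 6 → [4, 2, 3, 6, 2]
i=4: lst[4] = 2+6 = 8 → [4, 2, 3, 6, 8]
sum = 23

23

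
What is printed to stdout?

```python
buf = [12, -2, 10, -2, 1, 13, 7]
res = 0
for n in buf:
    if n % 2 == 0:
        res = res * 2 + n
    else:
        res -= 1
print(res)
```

n=12: even, res = 0*2+12 = 12
n=-2: even, res = 12*2+(-2) = 22
n=10: even, res = 22*2+10 = 54
n=-2: even, res = 54*2+(-2) = 106
n=1: not even, res = 106-1 = 105
n=13: not even, res = 105-1 = 104
n=7: not even, res = 104-1 = 103

103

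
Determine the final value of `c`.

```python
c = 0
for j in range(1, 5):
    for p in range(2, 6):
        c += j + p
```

j=1,p=2: c = 0+3 = 3
j=1,p=3: c = 3+4 = 7
j=1,p=4: c = 7+5 = 12
j=1,p=5: c = 12+6 = 18
j=2,p=2: c = 18+4 = 22
j=2,p=3: c = 22+5 = 27
j=2,p=4: c = 27+6 = 33
j=2,p=5: c = 33+7 = 40
j=3,p=2: c = 40+5 = 45
j=3,p=3: c = 45+6 = 51
j=3,p=4: c = 51+7 = 58
j=3,p=5: c = 58+8 = 66
j=4,p=2: c = 66+6 = 72
j=4,p=3: c = 72+7 = 79
j=4,p=4: c = 79+8 = 87
j=4,p=5: c = 87+9 = 96

96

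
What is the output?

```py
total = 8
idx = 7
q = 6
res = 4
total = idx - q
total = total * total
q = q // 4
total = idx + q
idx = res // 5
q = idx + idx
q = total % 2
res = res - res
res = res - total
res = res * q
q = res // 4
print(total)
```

total = 7-6 = 1
total = 1*1 = 1
q = 6//4 = 1
total = 7+1 = 8
idx = 4//5 = 0
q = 0+0 = 0
q = 8%2 = 0
res = 4-4 = 0
res = 0-8 = -8
res = (-8)*0 = 0
q = 0//4 = 0

8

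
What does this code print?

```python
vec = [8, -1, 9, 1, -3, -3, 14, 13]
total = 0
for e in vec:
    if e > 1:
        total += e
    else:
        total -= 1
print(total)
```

e=8: >1, total = 0+8 = 8
e=-1: not >1, total = 8-1 = 7
e=9: >1, total = 7+9 = 16
e=1: not >1, total = 16-1 = 15
e=-3: not >1, total = 15-1 = 14
e=-3: not >1, total = 14-1 = 13
e=14: >1, total = 13+14 = 27
e=13: >1, total = 27+13 = 40

40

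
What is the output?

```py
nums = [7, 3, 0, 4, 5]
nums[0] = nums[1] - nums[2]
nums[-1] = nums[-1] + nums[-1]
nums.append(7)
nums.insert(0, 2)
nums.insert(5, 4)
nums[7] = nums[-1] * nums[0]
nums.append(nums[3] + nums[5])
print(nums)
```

[2, 3, 3, 0, 4, 4, 10, 14, 4]

nums[0] = nums[1]-nums[2] = 3-0 = 3 → [3, 3, 0, 4, 5]
nums[-1] = nums[-1]+nums[-1] = 5+5 = 10 → [3, 3, 0, 4, 10]
append 7 → [3, 3, 0, 4, 10, 7]
insert 2 at 0 → [2, 3, 3, 0, 4, 10, 7]
insert 4 at 5 → [2, 3, 3, 0, 4, 4, 10, 7]
nums[7] = nums[-1]*nums[0] = 7*2 = 14 → [2, 3, 3, 0, 4, 4, 10, 14]
append nums[3]+nums[5] = 0+4 = 4 → [2, 3, 3, 0, 4, 4, 10, 14, 4]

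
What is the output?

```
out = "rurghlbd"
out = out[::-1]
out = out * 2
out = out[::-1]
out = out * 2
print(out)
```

reverse → 'dblhgrur'
repeat ×2 → 'dblhgrurdblhgrur'
reverse → 'rurghlbdrurghlbd'
repeat ×2 → 'rurghlbdrurghlbdrurghlbdrurghlbd'

rurghlbdrurghlbdrurghlbdrurghlbd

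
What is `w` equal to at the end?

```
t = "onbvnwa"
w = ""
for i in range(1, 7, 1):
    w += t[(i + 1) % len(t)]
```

'bvnwao'

i=1: add t[2]='b' → 'b'
i=2: add t[3]='v' → 'bv'
i=3: add t[4]='n' → 'bvn'
i=4: add t[5]='w' → 'bvnw'
i=5: add t[6]='a' → 'bvnwa'
i=6: add t[0]='o' → 'bvnwao'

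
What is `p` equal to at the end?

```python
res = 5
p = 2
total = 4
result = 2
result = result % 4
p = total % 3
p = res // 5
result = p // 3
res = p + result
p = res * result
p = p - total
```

-4

result = 2%4 = 2
p = 4%3 = 1
p = 5//5 = 1
result = 1//3 = 0
res = 1+0 = 1
p = 1*0 = 0
p = 0-4 = -4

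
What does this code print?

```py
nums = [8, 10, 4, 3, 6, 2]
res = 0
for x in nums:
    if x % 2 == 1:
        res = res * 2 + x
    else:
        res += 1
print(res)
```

x=8: not odd, res = 0+1 = 1
x=10: not odd, res = 1+1 = 2
x=4: not odd, res = 2+1 = 3
x=3: odd, res = 3*2+3 = 9
x=6: not odd, res = 9+1 = 10
x=2: not odd, res = 10+1 = 11

11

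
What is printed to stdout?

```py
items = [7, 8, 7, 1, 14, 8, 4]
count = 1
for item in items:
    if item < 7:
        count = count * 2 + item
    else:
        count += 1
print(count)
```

26

item=7: not <7, count = 1+1 = 2
item=8: not <7, count = 2+1 = 3
item=7: not <7, count = 3+1 = 4
item=1: <7, count = 4*2+1 = 9
item=14: not <7, count = 9+1 = 10
item=8: not <7, count = 10+1 = 11
item=4: <7, count = 11*2+4 = 26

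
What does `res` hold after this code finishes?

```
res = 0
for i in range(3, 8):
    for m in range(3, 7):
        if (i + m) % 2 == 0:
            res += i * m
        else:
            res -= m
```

i=3,m=3: even sum, res = 0+9 = 9
i=3,m=4: odd sum, res = 9-4 = 5
i=3,m=5: even sum, res = 5+15 = 20
i=3,m=6: odd sum, res = 20-6 = 14
i=4,m=3: odd sum, res = 14-3 = 11
i=4,m=4: even sum, res = 11+16 = 27
i=4,m=5: odd sum, res = 27-5 = 22
i=4,m=6: even sum, res = 22+24 = 46
i=5,m=3: even sum, res = 46+15 = 61
i=5,m=4: odd sum, res = 61-4 = 57
i=5,m=5: even sum, res = 57+25 = 82
i=5,m=6: odd sum, res = 82-6 = 76
i=6,m=3: odd sum, res = 76-3 = 73
i=6,m=4: even sum, res = 73+24 = 97
i=6,m=5: odd sum, res = 97-5 = 92
i=6,m=6: even sum, res = 92+36 = 128
i=7,m=3: even sum, res = 128+21 = 149
i=7,m=4: odd sum, res = 149-4 = 145
i=7,m=5: even sum, res = 145+35 = 180
i=7,m=6: odd sum, res = 180-6 = 174

174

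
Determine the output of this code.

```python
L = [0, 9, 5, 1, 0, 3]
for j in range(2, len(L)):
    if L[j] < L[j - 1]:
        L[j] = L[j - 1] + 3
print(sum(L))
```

75

j=2: 5<9, L[2] = 9+3 = 12 → [0, 9, 12, 1, 0, 3]
j=3: 1<12, L[3] = 12+3 = 15 → [0, 9, 12, 15, 0, 3]
j=4: 0<15, L[4] = 15+3 = 18 → [0, 9, 12, 15, 18, 3]
j=5: 3<18, L[5] = 18+3 = 21 → [0, 9, 12, 15, 18, 21]
sum = 75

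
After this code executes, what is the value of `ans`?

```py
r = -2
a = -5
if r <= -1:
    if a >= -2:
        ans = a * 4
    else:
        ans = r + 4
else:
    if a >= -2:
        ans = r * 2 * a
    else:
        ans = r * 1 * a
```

r=-2, a=-5
r <= -1 is True; a >= -2 is False
→ ans = r + 4 = 2

2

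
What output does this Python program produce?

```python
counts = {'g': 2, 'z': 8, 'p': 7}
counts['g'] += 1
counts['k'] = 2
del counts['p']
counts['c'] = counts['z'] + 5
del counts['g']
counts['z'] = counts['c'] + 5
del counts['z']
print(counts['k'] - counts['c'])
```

-11

counts['g'] = 2+1 = 3 → {'g': 3, 'z': 8, 'p': 7}
counts['k'] = 2 → {'g': 3, 'z': 8, 'p': 7, 'k': 2}
del 'p' → {'g': 3, 'z': 8, 'k': 2}
counts['c'] = counts['z']+5 = 13 → {'g': 3, 'z': 8, 'k': 2, 'c': 13}
del 'g' → {'z': 8, 'k': 2, 'c': 13}
counts['z'] = counts['c']+5 = 18 → {'z': 18, 'k': 2, 'c': 13}
del 'z' → {'k': 2, 'c': 13}
counts['k']-counts['c'] = 2-13 = -11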